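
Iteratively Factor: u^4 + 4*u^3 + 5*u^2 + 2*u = (u + 2)*(u^3 + 2*u^2 + u) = u*(u + 2)*(u^2 + 2*u + 1) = u*(u + 1)*(u + 2)*(u + 1)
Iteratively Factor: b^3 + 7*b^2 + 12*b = (b)*(b^2 + 7*b + 12) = b*(b + 4)*(b + 3)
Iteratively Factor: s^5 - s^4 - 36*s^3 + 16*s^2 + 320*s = (s - 5)*(s^4 + 4*s^3 - 16*s^2 - 64*s) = (s - 5)*(s + 4)*(s^3 - 16*s) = s*(s - 5)*(s + 4)*(s^2 - 16) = s*(s - 5)*(s + 4)^2*(s - 4)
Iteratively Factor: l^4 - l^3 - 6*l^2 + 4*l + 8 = (l - 2)*(l^3 + l^2 - 4*l - 4) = (l - 2)*(l + 2)*(l^2 - l - 2) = (l - 2)^2*(l + 2)*(l + 1)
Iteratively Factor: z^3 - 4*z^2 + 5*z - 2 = (z - 1)*(z^2 - 3*z + 2) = (z - 1)^2*(z - 2)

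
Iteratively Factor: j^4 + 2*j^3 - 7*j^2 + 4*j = (j)*(j^3 + 2*j^2 - 7*j + 4) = j*(j - 1)*(j^2 + 3*j - 4) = j*(j - 1)*(j + 4)*(j - 1)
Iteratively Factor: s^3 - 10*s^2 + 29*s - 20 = (s - 4)*(s^2 - 6*s + 5) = (s - 4)*(s - 1)*(s - 5)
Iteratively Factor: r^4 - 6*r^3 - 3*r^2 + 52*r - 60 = (r + 3)*(r^3 - 9*r^2 + 24*r - 20) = (r - 2)*(r + 3)*(r^2 - 7*r + 10) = (r - 5)*(r - 2)*(r + 3)*(r - 2)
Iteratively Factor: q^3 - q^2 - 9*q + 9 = (q + 3)*(q^2 - 4*q + 3) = (q - 3)*(q + 3)*(q - 1)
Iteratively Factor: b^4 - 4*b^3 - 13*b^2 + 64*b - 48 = (b - 3)*(b^3 - b^2 - 16*b + 16) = (b - 4)*(b - 3)*(b^2 + 3*b - 4) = (b - 4)*(b - 3)*(b + 4)*(b - 1)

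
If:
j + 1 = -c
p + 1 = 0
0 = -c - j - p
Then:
No Solution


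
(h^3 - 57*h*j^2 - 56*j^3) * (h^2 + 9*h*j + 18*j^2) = h^5 + 9*h^4*j - 39*h^3*j^2 - 569*h^2*j^3 - 1530*h*j^4 - 1008*j^5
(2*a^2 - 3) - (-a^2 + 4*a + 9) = 3*a^2 - 4*a - 12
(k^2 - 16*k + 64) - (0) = k^2 - 16*k + 64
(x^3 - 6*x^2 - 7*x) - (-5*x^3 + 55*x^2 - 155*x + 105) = 6*x^3 - 61*x^2 + 148*x - 105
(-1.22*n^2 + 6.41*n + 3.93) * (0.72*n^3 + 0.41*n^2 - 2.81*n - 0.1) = -0.8784*n^5 + 4.115*n^4 + 8.8859*n^3 - 16.2788*n^2 - 11.6843*n - 0.393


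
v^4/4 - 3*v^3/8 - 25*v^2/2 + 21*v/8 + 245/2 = (v/4 + 1)*(v - 7)*(v - 7/2)*(v + 5)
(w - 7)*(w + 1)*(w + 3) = w^3 - 3*w^2 - 25*w - 21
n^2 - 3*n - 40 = (n - 8)*(n + 5)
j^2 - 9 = (j - 3)*(j + 3)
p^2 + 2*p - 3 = (p - 1)*(p + 3)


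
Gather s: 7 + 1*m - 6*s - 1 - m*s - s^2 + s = m - s^2 + s*(-m - 5) + 6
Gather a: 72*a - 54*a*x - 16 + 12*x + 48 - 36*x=a*(72 - 54*x) - 24*x + 32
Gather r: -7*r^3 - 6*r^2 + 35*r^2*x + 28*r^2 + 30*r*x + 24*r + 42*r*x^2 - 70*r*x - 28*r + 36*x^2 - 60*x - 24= -7*r^3 + r^2*(35*x + 22) + r*(42*x^2 - 40*x - 4) + 36*x^2 - 60*x - 24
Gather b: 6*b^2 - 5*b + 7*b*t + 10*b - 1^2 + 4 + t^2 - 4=6*b^2 + b*(7*t + 5) + t^2 - 1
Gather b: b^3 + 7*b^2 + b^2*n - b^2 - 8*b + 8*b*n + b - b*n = b^3 + b^2*(n + 6) + b*(7*n - 7)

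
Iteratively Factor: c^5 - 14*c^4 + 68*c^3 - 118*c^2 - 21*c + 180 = (c - 4)*(c^4 - 10*c^3 + 28*c^2 - 6*c - 45) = (c - 4)*(c - 3)*(c^3 - 7*c^2 + 7*c + 15) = (c - 4)*(c - 3)^2*(c^2 - 4*c - 5) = (c - 5)*(c - 4)*(c - 3)^2*(c + 1)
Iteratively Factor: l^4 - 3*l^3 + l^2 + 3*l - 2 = (l - 2)*(l^3 - l^2 - l + 1) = (l - 2)*(l + 1)*(l^2 - 2*l + 1) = (l - 2)*(l - 1)*(l + 1)*(l - 1)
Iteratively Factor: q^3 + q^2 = (q)*(q^2 + q) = q^2*(q + 1)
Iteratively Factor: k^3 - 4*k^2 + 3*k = (k)*(k^2 - 4*k + 3) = k*(k - 3)*(k - 1)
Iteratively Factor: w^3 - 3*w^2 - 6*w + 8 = (w - 1)*(w^2 - 2*w - 8) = (w - 4)*(w - 1)*(w + 2)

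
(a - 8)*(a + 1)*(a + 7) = a^3 - 57*a - 56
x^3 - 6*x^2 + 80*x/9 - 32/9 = (x - 4)*(x - 4/3)*(x - 2/3)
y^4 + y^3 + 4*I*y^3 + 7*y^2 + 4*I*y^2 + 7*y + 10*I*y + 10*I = (y + 1)*(y - 2*I)*(y + I)*(y + 5*I)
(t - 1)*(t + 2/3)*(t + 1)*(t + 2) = t^4 + 8*t^3/3 + t^2/3 - 8*t/3 - 4/3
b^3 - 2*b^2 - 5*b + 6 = (b - 3)*(b - 1)*(b + 2)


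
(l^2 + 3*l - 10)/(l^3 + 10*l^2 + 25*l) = (l - 2)/(l*(l + 5))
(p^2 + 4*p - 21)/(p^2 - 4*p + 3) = (p + 7)/(p - 1)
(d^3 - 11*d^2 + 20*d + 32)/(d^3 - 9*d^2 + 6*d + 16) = (d - 4)/(d - 2)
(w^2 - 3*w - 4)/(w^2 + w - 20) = (w + 1)/(w + 5)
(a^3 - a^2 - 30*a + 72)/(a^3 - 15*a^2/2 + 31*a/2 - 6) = 2*(a + 6)/(2*a - 1)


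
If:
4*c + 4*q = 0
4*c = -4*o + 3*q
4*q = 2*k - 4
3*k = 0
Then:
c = 1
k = 0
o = -7/4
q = -1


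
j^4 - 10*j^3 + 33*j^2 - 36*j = j*(j - 4)*(j - 3)^2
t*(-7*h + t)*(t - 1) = -7*h*t^2 + 7*h*t + t^3 - t^2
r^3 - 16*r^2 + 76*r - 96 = (r - 8)*(r - 6)*(r - 2)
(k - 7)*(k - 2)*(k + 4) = k^3 - 5*k^2 - 22*k + 56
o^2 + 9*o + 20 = (o + 4)*(o + 5)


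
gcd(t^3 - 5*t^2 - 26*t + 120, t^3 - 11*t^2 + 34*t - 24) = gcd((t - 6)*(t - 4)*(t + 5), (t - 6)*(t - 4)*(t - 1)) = t^2 - 10*t + 24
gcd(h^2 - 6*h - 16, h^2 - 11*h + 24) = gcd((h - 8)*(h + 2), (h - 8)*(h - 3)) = h - 8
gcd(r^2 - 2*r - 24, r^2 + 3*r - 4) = r + 4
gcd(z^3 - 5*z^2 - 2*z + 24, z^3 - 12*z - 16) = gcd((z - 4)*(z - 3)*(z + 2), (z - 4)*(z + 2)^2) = z^2 - 2*z - 8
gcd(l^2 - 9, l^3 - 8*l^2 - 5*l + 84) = l + 3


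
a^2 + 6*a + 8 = (a + 2)*(a + 4)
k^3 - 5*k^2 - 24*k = k*(k - 8)*(k + 3)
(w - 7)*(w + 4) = w^2 - 3*w - 28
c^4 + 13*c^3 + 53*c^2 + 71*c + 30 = (c + 1)^2*(c + 5)*(c + 6)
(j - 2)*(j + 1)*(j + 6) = j^3 + 5*j^2 - 8*j - 12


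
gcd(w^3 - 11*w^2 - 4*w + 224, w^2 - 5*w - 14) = w - 7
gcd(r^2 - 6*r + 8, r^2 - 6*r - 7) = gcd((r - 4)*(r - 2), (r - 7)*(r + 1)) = 1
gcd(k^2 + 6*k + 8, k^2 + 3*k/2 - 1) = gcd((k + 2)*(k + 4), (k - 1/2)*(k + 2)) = k + 2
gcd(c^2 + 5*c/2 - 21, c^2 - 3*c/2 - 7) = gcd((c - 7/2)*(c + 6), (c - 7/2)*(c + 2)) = c - 7/2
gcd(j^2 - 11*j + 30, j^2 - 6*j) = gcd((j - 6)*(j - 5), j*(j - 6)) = j - 6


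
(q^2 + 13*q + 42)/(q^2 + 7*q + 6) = (q + 7)/(q + 1)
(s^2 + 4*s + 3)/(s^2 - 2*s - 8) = (s^2 + 4*s + 3)/(s^2 - 2*s - 8)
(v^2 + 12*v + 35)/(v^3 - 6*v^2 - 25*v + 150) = (v + 7)/(v^2 - 11*v + 30)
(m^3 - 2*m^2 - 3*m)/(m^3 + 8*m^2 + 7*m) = (m - 3)/(m + 7)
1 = 1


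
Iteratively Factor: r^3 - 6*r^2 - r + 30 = (r + 2)*(r^2 - 8*r + 15) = (r - 5)*(r + 2)*(r - 3)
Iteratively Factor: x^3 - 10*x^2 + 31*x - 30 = (x - 3)*(x^2 - 7*x + 10) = (x - 5)*(x - 3)*(x - 2)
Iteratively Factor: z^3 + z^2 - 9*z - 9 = (z + 1)*(z^2 - 9) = (z - 3)*(z + 1)*(z + 3)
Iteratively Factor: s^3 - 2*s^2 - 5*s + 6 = (s - 3)*(s^2 + s - 2) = (s - 3)*(s - 1)*(s + 2)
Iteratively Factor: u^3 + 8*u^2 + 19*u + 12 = (u + 1)*(u^2 + 7*u + 12) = (u + 1)*(u + 4)*(u + 3)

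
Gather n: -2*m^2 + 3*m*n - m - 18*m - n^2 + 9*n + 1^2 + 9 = -2*m^2 - 19*m - n^2 + n*(3*m + 9) + 10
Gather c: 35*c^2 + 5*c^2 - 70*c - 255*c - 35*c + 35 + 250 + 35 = 40*c^2 - 360*c + 320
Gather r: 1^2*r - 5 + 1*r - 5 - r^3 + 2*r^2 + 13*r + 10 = -r^3 + 2*r^2 + 15*r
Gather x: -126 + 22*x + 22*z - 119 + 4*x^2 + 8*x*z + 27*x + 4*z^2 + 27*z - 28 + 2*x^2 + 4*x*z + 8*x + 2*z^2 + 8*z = 6*x^2 + x*(12*z + 57) + 6*z^2 + 57*z - 273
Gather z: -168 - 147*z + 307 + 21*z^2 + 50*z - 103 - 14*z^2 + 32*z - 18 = 7*z^2 - 65*z + 18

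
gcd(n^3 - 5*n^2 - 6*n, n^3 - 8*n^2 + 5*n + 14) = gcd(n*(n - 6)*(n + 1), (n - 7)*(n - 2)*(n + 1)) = n + 1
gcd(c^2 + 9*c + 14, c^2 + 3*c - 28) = c + 7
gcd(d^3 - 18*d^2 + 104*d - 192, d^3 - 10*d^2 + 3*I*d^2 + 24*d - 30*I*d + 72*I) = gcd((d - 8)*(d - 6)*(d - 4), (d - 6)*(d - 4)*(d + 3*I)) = d^2 - 10*d + 24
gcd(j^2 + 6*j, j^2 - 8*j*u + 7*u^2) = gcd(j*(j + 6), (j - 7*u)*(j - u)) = 1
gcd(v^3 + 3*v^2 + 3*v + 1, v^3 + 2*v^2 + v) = v^2 + 2*v + 1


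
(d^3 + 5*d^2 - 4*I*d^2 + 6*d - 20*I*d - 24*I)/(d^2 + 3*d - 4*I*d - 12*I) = d + 2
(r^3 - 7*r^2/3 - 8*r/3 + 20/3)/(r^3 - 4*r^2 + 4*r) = (r + 5/3)/r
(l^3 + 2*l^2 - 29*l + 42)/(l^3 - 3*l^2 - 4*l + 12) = (l + 7)/(l + 2)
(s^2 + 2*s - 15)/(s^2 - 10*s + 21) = (s + 5)/(s - 7)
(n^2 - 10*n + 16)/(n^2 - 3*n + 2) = (n - 8)/(n - 1)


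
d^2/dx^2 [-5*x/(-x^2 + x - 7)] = 10*(x*(2*x - 1)^2 + (1 - 3*x)*(x^2 - x + 7))/(x^2 - x + 7)^3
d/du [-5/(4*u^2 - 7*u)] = 5*(8*u - 7)/(u^2*(4*u - 7)^2)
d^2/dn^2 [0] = 0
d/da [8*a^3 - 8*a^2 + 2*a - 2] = 24*a^2 - 16*a + 2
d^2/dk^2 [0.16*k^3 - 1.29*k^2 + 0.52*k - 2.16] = 0.96*k - 2.58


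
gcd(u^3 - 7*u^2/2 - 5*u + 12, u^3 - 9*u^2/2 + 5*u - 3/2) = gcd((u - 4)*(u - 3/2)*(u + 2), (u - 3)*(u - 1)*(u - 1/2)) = 1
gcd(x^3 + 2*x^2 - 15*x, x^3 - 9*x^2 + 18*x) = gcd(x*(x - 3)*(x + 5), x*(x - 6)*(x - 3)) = x^2 - 3*x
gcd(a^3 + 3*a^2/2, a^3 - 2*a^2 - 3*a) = a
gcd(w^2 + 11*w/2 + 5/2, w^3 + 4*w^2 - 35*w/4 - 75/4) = w + 5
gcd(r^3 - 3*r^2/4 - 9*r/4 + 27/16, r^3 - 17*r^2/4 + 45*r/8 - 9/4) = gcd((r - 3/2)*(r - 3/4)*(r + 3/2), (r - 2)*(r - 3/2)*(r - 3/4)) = r^2 - 9*r/4 + 9/8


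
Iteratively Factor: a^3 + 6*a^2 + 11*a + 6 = (a + 1)*(a^2 + 5*a + 6) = (a + 1)*(a + 2)*(a + 3)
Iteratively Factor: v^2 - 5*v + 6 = (v - 2)*(v - 3)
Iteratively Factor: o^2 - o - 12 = (o - 4)*(o + 3)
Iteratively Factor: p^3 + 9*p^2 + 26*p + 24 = (p + 3)*(p^2 + 6*p + 8) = (p + 3)*(p + 4)*(p + 2)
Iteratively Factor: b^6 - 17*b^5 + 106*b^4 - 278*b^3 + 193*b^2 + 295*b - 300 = (b - 4)*(b^5 - 13*b^4 + 54*b^3 - 62*b^2 - 55*b + 75) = (b - 4)*(b + 1)*(b^4 - 14*b^3 + 68*b^2 - 130*b + 75) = (b - 4)*(b - 1)*(b + 1)*(b^3 - 13*b^2 + 55*b - 75) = (b - 5)*(b - 4)*(b - 1)*(b + 1)*(b^2 - 8*b + 15) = (b - 5)*(b - 4)*(b - 3)*(b - 1)*(b + 1)*(b - 5)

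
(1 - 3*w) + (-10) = -3*w - 9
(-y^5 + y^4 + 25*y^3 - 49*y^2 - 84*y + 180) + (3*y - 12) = -y^5 + y^4 + 25*y^3 - 49*y^2 - 81*y + 168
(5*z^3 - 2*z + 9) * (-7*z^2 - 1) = -35*z^5 + 9*z^3 - 63*z^2 + 2*z - 9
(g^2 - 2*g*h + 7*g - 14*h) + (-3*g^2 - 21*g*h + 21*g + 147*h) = -2*g^2 - 23*g*h + 28*g + 133*h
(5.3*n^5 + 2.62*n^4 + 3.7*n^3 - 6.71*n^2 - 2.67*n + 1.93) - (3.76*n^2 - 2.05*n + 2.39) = 5.3*n^5 + 2.62*n^4 + 3.7*n^3 - 10.47*n^2 - 0.62*n - 0.46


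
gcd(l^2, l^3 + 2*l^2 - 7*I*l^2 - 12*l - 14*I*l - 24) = 1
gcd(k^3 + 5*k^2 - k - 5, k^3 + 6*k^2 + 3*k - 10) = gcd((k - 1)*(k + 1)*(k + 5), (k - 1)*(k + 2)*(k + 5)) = k^2 + 4*k - 5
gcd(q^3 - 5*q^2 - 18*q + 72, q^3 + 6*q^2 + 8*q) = q + 4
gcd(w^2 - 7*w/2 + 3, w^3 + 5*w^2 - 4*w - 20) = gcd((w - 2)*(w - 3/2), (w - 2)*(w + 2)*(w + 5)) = w - 2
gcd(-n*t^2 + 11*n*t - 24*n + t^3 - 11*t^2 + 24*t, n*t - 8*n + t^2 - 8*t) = t - 8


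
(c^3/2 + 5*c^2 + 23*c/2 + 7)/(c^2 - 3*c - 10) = (c^2 + 8*c + 7)/(2*(c - 5))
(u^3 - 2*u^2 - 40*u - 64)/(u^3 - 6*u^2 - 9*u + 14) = (u^2 - 4*u - 32)/(u^2 - 8*u + 7)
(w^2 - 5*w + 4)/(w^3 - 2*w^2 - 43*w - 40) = (-w^2 + 5*w - 4)/(-w^3 + 2*w^2 + 43*w + 40)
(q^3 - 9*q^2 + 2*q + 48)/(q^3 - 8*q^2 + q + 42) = (q - 8)/(q - 7)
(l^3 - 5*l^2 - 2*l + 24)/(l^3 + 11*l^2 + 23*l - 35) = (l^3 - 5*l^2 - 2*l + 24)/(l^3 + 11*l^2 + 23*l - 35)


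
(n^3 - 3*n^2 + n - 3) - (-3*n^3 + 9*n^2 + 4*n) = 4*n^3 - 12*n^2 - 3*n - 3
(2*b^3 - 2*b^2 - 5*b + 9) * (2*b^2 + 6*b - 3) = 4*b^5 + 8*b^4 - 28*b^3 - 6*b^2 + 69*b - 27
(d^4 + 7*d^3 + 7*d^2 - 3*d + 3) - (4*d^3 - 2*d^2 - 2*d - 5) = d^4 + 3*d^3 + 9*d^2 - d + 8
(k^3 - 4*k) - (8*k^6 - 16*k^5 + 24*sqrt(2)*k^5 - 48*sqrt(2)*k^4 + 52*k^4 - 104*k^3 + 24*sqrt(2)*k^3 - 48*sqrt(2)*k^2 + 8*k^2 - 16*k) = -8*k^6 - 24*sqrt(2)*k^5 + 16*k^5 - 52*k^4 + 48*sqrt(2)*k^4 - 24*sqrt(2)*k^3 + 105*k^3 - 8*k^2 + 48*sqrt(2)*k^2 + 12*k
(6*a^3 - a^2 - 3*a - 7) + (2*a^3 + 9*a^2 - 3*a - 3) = 8*a^3 + 8*a^2 - 6*a - 10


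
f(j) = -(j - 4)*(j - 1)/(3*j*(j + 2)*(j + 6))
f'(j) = (j - 4)*(j - 1)/(3*j*(j + 2)*(j + 6)^2) + (j - 4)*(j - 1)/(3*j*(j + 2)^2*(j + 6)) - (j - 4)/(3*j*(j + 2)*(j + 6)) - (j - 1)/(3*j*(j + 2)*(j + 6)) + (j - 4)*(j - 1)/(3*j^2*(j + 2)*(j + 6))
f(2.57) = 0.01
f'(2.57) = -0.01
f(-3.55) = -0.85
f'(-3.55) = -0.14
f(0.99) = -0.00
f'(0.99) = 0.05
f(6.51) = -0.01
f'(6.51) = -0.00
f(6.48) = -0.01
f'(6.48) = -0.00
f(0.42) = -0.11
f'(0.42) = 0.53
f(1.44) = 0.01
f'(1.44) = 0.01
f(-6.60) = 1.47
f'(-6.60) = 2.67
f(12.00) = -0.00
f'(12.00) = 0.00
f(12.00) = -0.00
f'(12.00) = 0.00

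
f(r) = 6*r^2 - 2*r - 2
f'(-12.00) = -146.00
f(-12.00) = 886.00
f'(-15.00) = -182.00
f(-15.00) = 1378.00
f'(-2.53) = -32.36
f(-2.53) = 41.47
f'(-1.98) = -25.76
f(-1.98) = 25.48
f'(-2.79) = -35.48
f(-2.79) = 50.28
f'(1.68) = 18.16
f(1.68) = 11.57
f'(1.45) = 15.40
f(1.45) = 7.72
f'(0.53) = 4.36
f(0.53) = -1.37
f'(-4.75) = -59.00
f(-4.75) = 142.88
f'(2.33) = 25.96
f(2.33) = 25.91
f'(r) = 12*r - 2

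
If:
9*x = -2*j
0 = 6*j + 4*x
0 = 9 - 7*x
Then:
No Solution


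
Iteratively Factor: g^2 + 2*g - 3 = (g - 1)*(g + 3)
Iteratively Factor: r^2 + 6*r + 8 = (r + 2)*(r + 4)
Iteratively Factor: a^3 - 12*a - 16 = (a + 2)*(a^2 - 2*a - 8) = (a - 4)*(a + 2)*(a + 2)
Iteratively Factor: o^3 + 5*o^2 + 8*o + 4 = (o + 2)*(o^2 + 3*o + 2) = (o + 2)^2*(o + 1)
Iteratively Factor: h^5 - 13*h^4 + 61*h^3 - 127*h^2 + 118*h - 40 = (h - 5)*(h^4 - 8*h^3 + 21*h^2 - 22*h + 8) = (h - 5)*(h - 4)*(h^3 - 4*h^2 + 5*h - 2) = (h - 5)*(h - 4)*(h - 2)*(h^2 - 2*h + 1) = (h - 5)*(h - 4)*(h - 2)*(h - 1)*(h - 1)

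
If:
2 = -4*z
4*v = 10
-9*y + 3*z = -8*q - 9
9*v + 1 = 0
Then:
No Solution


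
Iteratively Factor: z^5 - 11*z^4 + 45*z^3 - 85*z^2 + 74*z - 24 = (z - 3)*(z^4 - 8*z^3 + 21*z^2 - 22*z + 8) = (z - 3)*(z - 1)*(z^3 - 7*z^2 + 14*z - 8) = (z - 4)*(z - 3)*(z - 1)*(z^2 - 3*z + 2) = (z - 4)*(z - 3)*(z - 1)^2*(z - 2)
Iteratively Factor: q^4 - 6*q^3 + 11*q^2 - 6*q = (q - 1)*(q^3 - 5*q^2 + 6*q) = (q - 3)*(q - 1)*(q^2 - 2*q) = q*(q - 3)*(q - 1)*(q - 2)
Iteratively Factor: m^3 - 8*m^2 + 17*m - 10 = (m - 2)*(m^2 - 6*m + 5) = (m - 5)*(m - 2)*(m - 1)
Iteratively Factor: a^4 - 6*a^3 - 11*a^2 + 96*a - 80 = (a - 1)*(a^3 - 5*a^2 - 16*a + 80) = (a - 5)*(a - 1)*(a^2 - 16) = (a - 5)*(a - 4)*(a - 1)*(a + 4)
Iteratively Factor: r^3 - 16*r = (r + 4)*(r^2 - 4*r) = r*(r + 4)*(r - 4)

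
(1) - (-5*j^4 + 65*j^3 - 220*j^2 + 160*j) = 5*j^4 - 65*j^3 + 220*j^2 - 160*j + 1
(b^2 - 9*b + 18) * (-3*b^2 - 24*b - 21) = -3*b^4 + 3*b^3 + 141*b^2 - 243*b - 378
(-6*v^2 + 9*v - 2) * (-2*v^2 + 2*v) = 12*v^4 - 30*v^3 + 22*v^2 - 4*v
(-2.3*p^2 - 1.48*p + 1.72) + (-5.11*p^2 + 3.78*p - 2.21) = -7.41*p^2 + 2.3*p - 0.49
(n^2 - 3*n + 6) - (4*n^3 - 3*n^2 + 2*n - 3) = -4*n^3 + 4*n^2 - 5*n + 9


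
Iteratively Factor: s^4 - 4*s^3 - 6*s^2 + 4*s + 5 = (s - 5)*(s^3 + s^2 - s - 1) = (s - 5)*(s + 1)*(s^2 - 1) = (s - 5)*(s - 1)*(s + 1)*(s + 1)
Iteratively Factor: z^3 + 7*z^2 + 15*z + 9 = (z + 3)*(z^2 + 4*z + 3) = (z + 1)*(z + 3)*(z + 3)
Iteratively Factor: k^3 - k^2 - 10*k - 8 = (k - 4)*(k^2 + 3*k + 2) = (k - 4)*(k + 2)*(k + 1)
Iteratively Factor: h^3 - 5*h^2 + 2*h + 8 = (h + 1)*(h^2 - 6*h + 8) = (h - 4)*(h + 1)*(h - 2)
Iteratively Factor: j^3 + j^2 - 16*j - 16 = (j + 1)*(j^2 - 16) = (j - 4)*(j + 1)*(j + 4)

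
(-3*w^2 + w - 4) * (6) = -18*w^2 + 6*w - 24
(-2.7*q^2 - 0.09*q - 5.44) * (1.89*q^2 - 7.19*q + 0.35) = -5.103*q^4 + 19.2429*q^3 - 10.5795*q^2 + 39.0821*q - 1.904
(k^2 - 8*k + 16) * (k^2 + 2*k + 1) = k^4 - 6*k^3 + k^2 + 24*k + 16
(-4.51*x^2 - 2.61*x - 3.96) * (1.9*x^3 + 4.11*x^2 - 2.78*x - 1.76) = -8.569*x^5 - 23.4951*x^4 - 5.7133*x^3 - 1.0822*x^2 + 15.6024*x + 6.9696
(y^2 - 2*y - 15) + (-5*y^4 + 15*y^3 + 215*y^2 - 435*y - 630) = -5*y^4 + 15*y^3 + 216*y^2 - 437*y - 645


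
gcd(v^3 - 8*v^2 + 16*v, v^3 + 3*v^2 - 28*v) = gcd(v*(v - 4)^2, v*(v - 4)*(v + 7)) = v^2 - 4*v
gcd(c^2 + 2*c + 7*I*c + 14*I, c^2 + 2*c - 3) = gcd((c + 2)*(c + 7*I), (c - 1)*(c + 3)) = 1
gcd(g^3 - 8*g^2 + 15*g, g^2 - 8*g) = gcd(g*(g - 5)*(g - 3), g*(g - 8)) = g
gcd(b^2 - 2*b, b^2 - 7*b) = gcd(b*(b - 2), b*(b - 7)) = b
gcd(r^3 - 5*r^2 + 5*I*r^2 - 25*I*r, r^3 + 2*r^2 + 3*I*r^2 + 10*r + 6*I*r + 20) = r + 5*I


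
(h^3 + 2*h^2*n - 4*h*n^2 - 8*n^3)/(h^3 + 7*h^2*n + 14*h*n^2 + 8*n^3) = (h^2 - 4*n^2)/(h^2 + 5*h*n + 4*n^2)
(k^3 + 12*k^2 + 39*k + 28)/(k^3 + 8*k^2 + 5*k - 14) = (k^2 + 5*k + 4)/(k^2 + k - 2)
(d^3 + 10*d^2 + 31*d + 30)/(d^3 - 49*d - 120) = (d + 2)/(d - 8)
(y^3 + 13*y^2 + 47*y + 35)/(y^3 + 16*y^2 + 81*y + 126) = (y^2 + 6*y + 5)/(y^2 + 9*y + 18)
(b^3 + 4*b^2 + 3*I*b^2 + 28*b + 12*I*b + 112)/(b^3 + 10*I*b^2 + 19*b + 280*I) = (b^2 + 4*b*(1 - I) - 16*I)/(b^2 + 3*I*b + 40)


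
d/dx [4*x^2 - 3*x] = 8*x - 3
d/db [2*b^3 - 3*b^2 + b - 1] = 6*b^2 - 6*b + 1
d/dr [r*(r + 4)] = 2*r + 4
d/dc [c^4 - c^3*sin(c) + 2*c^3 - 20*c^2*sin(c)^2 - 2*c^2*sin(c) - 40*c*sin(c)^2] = -c^3*cos(c) + 4*c^3 - 3*c^2*sin(c) - 20*c^2*sin(2*c) - 2*c^2*cos(c) + 6*c^2 - 40*c*sin(c)^2 - 4*c*sin(c) - 40*c*sin(2*c) - 40*sin(c)^2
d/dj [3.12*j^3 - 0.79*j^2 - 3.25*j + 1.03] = 9.36*j^2 - 1.58*j - 3.25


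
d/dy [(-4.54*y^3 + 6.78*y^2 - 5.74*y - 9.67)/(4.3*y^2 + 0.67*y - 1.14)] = (-19.522*y^4 - 6.0836*y^3 + 44.7514*y^2 + 67.7036*y + 13.0225)/(18.49*y^4 + 5.762*y^3 - 9.3551*y^2 - 1.5276*y + 1.2996)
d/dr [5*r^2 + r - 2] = 10*r + 1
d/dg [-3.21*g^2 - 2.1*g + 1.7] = -6.42*g - 2.1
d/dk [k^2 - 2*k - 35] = 2*k - 2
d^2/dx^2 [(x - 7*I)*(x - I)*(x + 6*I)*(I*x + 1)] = 12*I*x^2 + 18*x + 78*I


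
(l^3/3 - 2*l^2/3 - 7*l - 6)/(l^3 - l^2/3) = (l^3 - 2*l^2 - 21*l - 18)/(l^2*(3*l - 1))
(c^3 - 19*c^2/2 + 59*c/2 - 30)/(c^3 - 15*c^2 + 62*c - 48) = (2*c^3 - 19*c^2 + 59*c - 60)/(2*(c^3 - 15*c^2 + 62*c - 48))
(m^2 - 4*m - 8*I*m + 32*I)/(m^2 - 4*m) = (m - 8*I)/m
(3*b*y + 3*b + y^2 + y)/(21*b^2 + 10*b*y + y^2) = (y + 1)/(7*b + y)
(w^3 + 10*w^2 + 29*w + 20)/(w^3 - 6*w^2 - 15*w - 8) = (w^2 + 9*w + 20)/(w^2 - 7*w - 8)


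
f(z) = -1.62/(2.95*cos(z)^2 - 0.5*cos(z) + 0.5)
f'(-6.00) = -0.31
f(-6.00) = -0.59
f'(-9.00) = -0.34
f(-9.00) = -0.48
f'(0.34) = -0.39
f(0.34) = -0.61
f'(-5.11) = -4.76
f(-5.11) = -2.16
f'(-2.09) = -2.22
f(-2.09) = -1.10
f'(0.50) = -0.67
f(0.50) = -0.69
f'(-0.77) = 1.53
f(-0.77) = -0.98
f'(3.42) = -0.20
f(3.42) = -0.44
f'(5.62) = 1.10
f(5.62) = -0.84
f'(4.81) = 0.53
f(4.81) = -3.38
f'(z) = -1.62*(5.9*sin(z)*cos(z) - 0.5*sin(z))/(2.95*cos(z)^2 - 0.5*cos(z) + 0.5)^2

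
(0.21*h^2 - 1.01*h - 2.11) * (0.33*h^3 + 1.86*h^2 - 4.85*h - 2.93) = 0.0693*h^5 + 0.0573*h^4 - 3.5934*h^3 + 0.3586*h^2 + 13.1928*h + 6.1823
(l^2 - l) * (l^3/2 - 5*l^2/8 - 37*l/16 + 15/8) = l^5/2 - 9*l^4/8 - 27*l^3/16 + 67*l^2/16 - 15*l/8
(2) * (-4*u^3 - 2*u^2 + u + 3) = -8*u^3 - 4*u^2 + 2*u + 6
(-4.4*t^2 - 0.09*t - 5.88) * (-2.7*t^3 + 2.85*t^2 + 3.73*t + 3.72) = 11.88*t^5 - 12.297*t^4 - 0.792500000000001*t^3 - 33.4617*t^2 - 22.2672*t - 21.8736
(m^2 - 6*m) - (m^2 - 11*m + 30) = 5*m - 30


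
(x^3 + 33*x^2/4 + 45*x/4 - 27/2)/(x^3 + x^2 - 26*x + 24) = (4*x^2 + 9*x - 9)/(4*(x^2 - 5*x + 4))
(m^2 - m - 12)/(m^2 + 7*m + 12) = (m - 4)/(m + 4)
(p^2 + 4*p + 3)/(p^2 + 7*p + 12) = (p + 1)/(p + 4)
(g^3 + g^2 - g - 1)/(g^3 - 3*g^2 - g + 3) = (g + 1)/(g - 3)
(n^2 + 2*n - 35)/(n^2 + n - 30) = (n + 7)/(n + 6)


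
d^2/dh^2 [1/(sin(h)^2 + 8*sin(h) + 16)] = 2*(4*sin(h) + cos(2*h) + 2)/(sin(h) + 4)^4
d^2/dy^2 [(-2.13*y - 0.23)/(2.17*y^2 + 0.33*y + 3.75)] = (-(2.13*y + 0.23)*(4.34*y + 0.33)*(8.68*y + 0.66) + (27.7326*y + 2.404)*(2.17*y^2 + 0.33*y + 3.75))/(2.17*y^2 + 0.33*y + 3.75)^3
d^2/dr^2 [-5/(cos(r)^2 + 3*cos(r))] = 5*((1 - cos(2*r))^2 - 45*cos(r)/4 + 11*cos(2*r)/2 + 9*cos(3*r)/4 - 33/2)/((cos(r) + 3)^3*cos(r)^3)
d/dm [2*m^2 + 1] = 4*m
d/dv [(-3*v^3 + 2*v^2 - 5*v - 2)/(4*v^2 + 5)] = (-12*v^4 - 25*v^2 + 36*v - 25)/(16*v^4 + 40*v^2 + 25)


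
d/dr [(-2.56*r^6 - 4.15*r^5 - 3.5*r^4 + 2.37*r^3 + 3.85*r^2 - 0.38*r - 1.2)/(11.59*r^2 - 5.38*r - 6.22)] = (-118.6816*r^7 - 75.4315*r^6 + 103.7172*r^5 + 213.0233*r^4 + 61.5788*r^3 - 60.533*r^2 - 20.078*r - 4.0924)/(134.3281*r^4 - 124.7084*r^3 - 115.2352*r^2 + 66.9272*r + 38.6884)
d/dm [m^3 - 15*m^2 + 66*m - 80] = 3*m^2 - 30*m + 66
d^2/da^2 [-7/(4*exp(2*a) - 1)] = (-448*exp(2*a) - 112)*exp(2*a)/(4*exp(2*a) - 1)^3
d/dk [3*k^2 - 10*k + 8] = 6*k - 10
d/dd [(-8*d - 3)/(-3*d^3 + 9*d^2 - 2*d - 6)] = 3*(-16*d^3 + 15*d^2 + 18*d + 14)/(9*d^6 - 54*d^5 + 93*d^4 - 104*d^2 + 24*d + 36)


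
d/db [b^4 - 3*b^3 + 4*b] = 4*b^3 - 9*b^2 + 4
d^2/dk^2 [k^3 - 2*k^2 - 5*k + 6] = 6*k - 4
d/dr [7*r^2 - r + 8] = 14*r - 1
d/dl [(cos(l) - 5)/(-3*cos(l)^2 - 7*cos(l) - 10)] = 3*(sin(l)^2 + 10*cos(l) + 14)*sin(l)/(3*cos(l)^2 + 7*cos(l) + 10)^2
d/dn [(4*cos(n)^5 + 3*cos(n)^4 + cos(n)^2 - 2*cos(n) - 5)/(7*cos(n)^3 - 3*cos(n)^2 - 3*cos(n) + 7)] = (-56*cos(n)^7 + 15*cos(n)^6 + 66*cos(n)^5 - 106*cos(n)^4 - 112*cos(n)^3 - 96*cos(n)^2 + 16*cos(n) + 29)*sin(n)/((cos(n) + 1)^2*(7*sin(n)^2 + 10*cos(n) - 14)^2)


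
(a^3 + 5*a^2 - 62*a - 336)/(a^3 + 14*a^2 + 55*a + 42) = (a - 8)/(a + 1)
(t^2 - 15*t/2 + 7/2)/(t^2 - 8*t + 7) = (t - 1/2)/(t - 1)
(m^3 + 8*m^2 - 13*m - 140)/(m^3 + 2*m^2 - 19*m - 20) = (m + 7)/(m + 1)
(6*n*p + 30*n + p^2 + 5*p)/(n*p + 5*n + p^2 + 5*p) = (6*n + p)/(n + p)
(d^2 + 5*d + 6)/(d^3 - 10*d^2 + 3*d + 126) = (d + 2)/(d^2 - 13*d + 42)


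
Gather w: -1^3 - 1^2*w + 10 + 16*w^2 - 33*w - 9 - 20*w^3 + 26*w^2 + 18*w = -20*w^3 + 42*w^2 - 16*w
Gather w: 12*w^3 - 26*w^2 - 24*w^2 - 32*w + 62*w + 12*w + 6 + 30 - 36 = 12*w^3 - 50*w^2 + 42*w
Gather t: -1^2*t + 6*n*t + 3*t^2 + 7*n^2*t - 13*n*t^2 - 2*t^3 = -2*t^3 + t^2*(3 - 13*n) + t*(7*n^2 + 6*n - 1)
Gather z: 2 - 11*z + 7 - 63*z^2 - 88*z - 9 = -63*z^2 - 99*z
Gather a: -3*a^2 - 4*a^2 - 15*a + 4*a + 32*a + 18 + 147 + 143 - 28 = -7*a^2 + 21*a + 280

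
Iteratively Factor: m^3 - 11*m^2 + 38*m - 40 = (m - 4)*(m^2 - 7*m + 10) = (m - 4)*(m - 2)*(m - 5)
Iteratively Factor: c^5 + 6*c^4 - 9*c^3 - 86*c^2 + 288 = (c - 3)*(c^4 + 9*c^3 + 18*c^2 - 32*c - 96) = (c - 3)*(c - 2)*(c^3 + 11*c^2 + 40*c + 48) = (c - 3)*(c - 2)*(c + 4)*(c^2 + 7*c + 12) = (c - 3)*(c - 2)*(c + 3)*(c + 4)*(c + 4)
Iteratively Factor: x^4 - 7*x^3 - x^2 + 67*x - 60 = (x - 5)*(x^3 - 2*x^2 - 11*x + 12) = (x - 5)*(x + 3)*(x^2 - 5*x + 4) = (x - 5)*(x - 1)*(x + 3)*(x - 4)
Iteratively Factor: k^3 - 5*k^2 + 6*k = (k)*(k^2 - 5*k + 6) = k*(k - 3)*(k - 2)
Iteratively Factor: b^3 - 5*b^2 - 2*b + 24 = (b - 3)*(b^2 - 2*b - 8) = (b - 4)*(b - 3)*(b + 2)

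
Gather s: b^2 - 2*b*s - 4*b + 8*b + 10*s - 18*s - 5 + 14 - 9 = b^2 + 4*b + s*(-2*b - 8)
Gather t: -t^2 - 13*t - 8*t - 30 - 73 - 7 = -t^2 - 21*t - 110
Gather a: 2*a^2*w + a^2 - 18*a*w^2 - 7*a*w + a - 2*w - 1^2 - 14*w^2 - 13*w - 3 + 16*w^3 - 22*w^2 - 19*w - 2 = a^2*(2*w + 1) + a*(-18*w^2 - 7*w + 1) + 16*w^3 - 36*w^2 - 34*w - 6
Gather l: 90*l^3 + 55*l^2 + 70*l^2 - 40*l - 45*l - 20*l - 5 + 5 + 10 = 90*l^3 + 125*l^2 - 105*l + 10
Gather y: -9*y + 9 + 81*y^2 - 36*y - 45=81*y^2 - 45*y - 36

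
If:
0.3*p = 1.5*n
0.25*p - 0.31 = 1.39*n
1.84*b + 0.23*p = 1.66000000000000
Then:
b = 2.29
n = -2.21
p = -11.07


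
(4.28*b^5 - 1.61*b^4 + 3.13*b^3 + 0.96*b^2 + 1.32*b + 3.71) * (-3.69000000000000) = -15.7932*b^5 + 5.9409*b^4 - 11.5497*b^3 - 3.5424*b^2 - 4.8708*b - 13.6899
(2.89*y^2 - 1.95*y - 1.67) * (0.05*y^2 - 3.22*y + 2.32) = 0.1445*y^4 - 9.4033*y^3 + 12.9003*y^2 + 0.8534*y - 3.8744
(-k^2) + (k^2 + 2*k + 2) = 2*k + 2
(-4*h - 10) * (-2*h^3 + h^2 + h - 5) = 8*h^4 + 16*h^3 - 14*h^2 + 10*h + 50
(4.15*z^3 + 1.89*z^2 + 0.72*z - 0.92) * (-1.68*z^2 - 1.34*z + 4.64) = -6.972*z^5 - 8.7362*z^4 + 15.5138*z^3 + 9.3504*z^2 + 4.5736*z - 4.2688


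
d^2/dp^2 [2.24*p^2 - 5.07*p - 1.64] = 4.48000000000000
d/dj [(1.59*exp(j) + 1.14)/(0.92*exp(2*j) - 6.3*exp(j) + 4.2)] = (-1.4628*exp(2*j) - 2.0976*exp(j) + 13.86)*exp(j)/(0.8464*exp(4*j) - 11.592*exp(3*j) + 47.418*exp(2*j) - 52.92*exp(j) + 17.64)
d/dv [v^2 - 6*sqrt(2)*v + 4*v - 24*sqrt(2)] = 2*v - 6*sqrt(2) + 4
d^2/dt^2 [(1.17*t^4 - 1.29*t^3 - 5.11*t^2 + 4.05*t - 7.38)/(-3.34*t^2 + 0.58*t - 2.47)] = (-26.104104*t^6 + 13.599144*t^5 - 60.2751239999999*t^4 - 64.160476*t^3 + 144.28614*t^2 + 161.91189*t - 66.054646)/(37.259704*t^6 - 19.410744*t^5 + 86.033724*t^4 - 28.904416*t^3 + 63.623742*t^2 - 10.615566*t + 15.069223)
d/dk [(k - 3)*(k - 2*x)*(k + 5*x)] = 3*k^2 + 6*k*x - 6*k - 10*x^2 - 9*x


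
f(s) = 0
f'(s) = 0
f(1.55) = 0.00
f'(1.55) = 0.00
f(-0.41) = 0.00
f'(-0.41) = 0.00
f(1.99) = 0.00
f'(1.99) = 0.00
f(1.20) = 0.00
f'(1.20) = 0.00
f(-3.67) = 0.00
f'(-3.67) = 0.00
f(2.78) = 0.00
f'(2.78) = 0.00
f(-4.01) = 0.00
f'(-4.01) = 0.00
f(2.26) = 0.00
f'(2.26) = 0.00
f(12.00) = 0.00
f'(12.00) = 0.00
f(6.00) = 0.00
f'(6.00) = 0.00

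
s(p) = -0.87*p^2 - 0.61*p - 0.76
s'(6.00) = -11.05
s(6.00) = -35.74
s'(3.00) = -5.83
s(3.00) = -10.42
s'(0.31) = -1.15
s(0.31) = -1.03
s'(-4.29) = 6.85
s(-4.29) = -14.15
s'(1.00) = -2.35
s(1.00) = -2.24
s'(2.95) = -5.74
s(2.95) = -10.13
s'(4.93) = -9.19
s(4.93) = -24.91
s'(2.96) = -5.76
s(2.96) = -10.19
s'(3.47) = -6.65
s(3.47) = -13.35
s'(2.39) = -4.77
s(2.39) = -7.19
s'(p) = -1.74*p - 0.61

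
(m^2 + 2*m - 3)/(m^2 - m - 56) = (-m^2 - 2*m + 3)/(-m^2 + m + 56)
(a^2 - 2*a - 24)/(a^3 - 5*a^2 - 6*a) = (a + 4)/(a*(a + 1))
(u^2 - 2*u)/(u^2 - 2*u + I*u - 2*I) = u/(u + I)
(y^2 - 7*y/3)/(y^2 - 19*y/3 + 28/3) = y/(y - 4)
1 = 1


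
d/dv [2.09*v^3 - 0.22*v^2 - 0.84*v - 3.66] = 6.27*v^2 - 0.44*v - 0.84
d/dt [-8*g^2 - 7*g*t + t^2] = -7*g + 2*t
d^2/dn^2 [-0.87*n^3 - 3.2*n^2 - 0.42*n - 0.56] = -5.22*n - 6.4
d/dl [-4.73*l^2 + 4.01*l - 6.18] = 4.01 - 9.46*l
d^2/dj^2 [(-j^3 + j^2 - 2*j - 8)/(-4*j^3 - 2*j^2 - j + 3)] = 2*(-24*j^6 + 84*j^5 + 900*j^4 + 437*j^3 + 309*j^2 + 399*j + 53)/(64*j^9 + 96*j^8 + 96*j^7 - 88*j^6 - 120*j^5 - 102*j^4 + 73*j^3 + 45*j^2 + 27*j - 27)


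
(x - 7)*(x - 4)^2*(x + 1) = x^4 - 14*x^3 + 57*x^2 - 40*x - 112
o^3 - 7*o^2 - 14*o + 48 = (o - 8)*(o - 2)*(o + 3)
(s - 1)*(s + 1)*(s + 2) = s^3 + 2*s^2 - s - 2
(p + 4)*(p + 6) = p^2 + 10*p + 24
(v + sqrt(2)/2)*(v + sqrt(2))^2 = v^3 + 5*sqrt(2)*v^2/2 + 4*v + sqrt(2)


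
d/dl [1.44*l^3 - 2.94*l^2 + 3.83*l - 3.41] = 4.32*l^2 - 5.88*l + 3.83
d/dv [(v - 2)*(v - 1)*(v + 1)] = 3*v^2 - 4*v - 1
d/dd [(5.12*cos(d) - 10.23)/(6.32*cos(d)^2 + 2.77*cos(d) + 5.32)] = (32.3584*cos(d)^2 - 129.3072*cos(d) - 55.5755)*sin(d)/(39.9424*cos(d)^4 + 35.0128*cos(d)^3 + 74.9177*cos(d)^2 + 29.4728*cos(d) + 28.3024)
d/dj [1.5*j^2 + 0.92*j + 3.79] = 3.0*j + 0.92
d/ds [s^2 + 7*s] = 2*s + 7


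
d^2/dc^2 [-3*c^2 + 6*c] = -6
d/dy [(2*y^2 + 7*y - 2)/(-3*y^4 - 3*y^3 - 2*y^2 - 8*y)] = (12*y^5 + 69*y^4 + 18*y^3 - 20*y^2 - 8*y - 16)/(y^2*(9*y^6 + 18*y^5 + 21*y^4 + 60*y^3 + 52*y^2 + 32*y + 64))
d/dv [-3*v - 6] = -3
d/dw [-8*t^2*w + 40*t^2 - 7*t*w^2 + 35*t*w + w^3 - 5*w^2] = -8*t^2 - 14*t*w + 35*t + 3*w^2 - 10*w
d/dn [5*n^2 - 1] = 10*n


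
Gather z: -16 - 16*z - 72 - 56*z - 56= -72*z - 144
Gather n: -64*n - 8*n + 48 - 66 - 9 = -72*n - 27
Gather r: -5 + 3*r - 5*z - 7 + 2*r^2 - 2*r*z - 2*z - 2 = 2*r^2 + r*(3 - 2*z) - 7*z - 14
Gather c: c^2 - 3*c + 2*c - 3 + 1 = c^2 - c - 2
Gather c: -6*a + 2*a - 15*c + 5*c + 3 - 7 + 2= -4*a - 10*c - 2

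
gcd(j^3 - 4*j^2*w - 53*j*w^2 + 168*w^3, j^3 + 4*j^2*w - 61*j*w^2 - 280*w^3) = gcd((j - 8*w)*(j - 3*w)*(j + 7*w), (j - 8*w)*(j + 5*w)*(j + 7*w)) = -j^2 + j*w + 56*w^2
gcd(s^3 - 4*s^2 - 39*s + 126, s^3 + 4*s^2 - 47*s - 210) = s^2 - s - 42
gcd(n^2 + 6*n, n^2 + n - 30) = n + 6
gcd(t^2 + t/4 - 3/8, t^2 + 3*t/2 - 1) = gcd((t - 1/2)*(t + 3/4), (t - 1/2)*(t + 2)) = t - 1/2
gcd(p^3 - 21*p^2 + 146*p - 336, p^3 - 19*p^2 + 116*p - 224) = p^2 - 15*p + 56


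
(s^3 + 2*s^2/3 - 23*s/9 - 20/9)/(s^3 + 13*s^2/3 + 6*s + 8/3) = (s - 5/3)/(s + 2)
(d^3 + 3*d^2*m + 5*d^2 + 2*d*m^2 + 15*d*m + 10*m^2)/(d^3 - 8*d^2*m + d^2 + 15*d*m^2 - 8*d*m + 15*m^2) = (d^3 + 3*d^2*m + 5*d^2 + 2*d*m^2 + 15*d*m + 10*m^2)/(d^3 - 8*d^2*m + d^2 + 15*d*m^2 - 8*d*m + 15*m^2)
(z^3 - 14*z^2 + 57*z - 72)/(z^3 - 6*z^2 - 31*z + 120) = (z - 3)/(z + 5)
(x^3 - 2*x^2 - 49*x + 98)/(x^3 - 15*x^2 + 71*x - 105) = (x^2 + 5*x - 14)/(x^2 - 8*x + 15)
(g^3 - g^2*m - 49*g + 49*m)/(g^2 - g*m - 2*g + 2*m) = (g^2 - 49)/(g - 2)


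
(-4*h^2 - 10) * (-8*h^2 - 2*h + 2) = 32*h^4 + 8*h^3 + 72*h^2 + 20*h - 20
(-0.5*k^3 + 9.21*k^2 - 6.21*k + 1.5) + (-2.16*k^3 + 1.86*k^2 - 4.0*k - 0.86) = -2.66*k^3 + 11.07*k^2 - 10.21*k + 0.64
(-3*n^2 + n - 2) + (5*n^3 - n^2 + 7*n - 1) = 5*n^3 - 4*n^2 + 8*n - 3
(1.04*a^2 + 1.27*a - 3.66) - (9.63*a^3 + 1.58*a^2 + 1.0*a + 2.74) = -9.63*a^3 - 0.54*a^2 + 0.27*a - 6.4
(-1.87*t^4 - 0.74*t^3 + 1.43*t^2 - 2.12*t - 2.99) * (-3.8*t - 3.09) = 7.106*t^5 + 8.5903*t^4 - 3.1474*t^3 + 3.6373*t^2 + 17.9128*t + 9.2391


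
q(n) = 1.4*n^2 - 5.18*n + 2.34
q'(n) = 2.8*n - 5.18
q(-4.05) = 46.28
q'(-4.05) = -16.52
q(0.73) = -0.70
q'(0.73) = -3.14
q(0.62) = -0.33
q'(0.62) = -3.44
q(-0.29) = 3.96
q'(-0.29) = -5.99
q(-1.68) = 14.99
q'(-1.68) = -9.88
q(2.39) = -2.04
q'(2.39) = 1.51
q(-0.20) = 3.43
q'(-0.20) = -5.74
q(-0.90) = 8.14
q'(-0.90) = -7.70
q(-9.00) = 162.36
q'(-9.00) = -30.38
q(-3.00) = 30.48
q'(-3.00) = -13.58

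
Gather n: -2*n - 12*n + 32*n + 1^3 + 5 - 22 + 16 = 18*n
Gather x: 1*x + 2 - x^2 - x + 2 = 4 - x^2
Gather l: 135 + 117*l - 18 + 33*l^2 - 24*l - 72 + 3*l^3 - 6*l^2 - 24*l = 3*l^3 + 27*l^2 + 69*l + 45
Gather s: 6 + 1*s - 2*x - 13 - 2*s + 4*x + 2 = -s + 2*x - 5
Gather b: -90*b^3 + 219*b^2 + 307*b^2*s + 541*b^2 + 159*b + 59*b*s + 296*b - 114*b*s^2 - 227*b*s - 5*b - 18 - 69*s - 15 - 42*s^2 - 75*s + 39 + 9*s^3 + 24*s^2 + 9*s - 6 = -90*b^3 + b^2*(307*s + 760) + b*(-114*s^2 - 168*s + 450) + 9*s^3 - 18*s^2 - 135*s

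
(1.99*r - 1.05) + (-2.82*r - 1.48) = -0.83*r - 2.53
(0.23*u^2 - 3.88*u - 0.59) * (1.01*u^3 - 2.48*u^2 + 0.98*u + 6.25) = 0.2323*u^5 - 4.4892*u^4 + 9.2519*u^3 - 0.9017*u^2 - 24.8282*u - 3.6875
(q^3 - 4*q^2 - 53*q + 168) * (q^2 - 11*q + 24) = q^5 - 15*q^4 + 15*q^3 + 655*q^2 - 3120*q + 4032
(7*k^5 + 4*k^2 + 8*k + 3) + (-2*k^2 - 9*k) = 7*k^5 + 2*k^2 - k + 3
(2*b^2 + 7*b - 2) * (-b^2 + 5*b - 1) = -2*b^4 + 3*b^3 + 35*b^2 - 17*b + 2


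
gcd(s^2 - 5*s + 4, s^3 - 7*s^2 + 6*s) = s - 1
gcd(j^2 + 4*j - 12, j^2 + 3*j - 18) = j + 6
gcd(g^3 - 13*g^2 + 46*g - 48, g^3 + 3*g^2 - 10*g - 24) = g - 3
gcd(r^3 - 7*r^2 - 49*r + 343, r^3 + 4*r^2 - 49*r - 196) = r^2 - 49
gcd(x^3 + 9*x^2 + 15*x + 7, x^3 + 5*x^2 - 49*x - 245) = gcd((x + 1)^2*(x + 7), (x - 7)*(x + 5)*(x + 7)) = x + 7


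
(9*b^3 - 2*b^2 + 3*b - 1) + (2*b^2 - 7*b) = 9*b^3 - 4*b - 1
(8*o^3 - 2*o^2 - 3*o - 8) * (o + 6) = 8*o^4 + 46*o^3 - 15*o^2 - 26*o - 48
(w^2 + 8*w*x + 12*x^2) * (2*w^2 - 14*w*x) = 2*w^4 + 2*w^3*x - 88*w^2*x^2 - 168*w*x^3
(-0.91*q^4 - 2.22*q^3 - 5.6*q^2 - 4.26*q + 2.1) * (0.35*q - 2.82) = -0.3185*q^5 + 1.7892*q^4 + 4.3004*q^3 + 14.301*q^2 + 12.7482*q - 5.922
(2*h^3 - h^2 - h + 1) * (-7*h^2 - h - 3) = -14*h^5 + 5*h^4 + 2*h^3 - 3*h^2 + 2*h - 3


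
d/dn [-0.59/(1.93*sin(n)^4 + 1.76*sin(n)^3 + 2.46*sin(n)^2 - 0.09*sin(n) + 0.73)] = (4.5548*sin(n)^3 + 3.1152*sin(n)^2 + 2.9028*sin(n) - 0.0531)*cos(n)/(1.93*sin(n)^4 + 1.76*sin(n)^3 + 2.46*sin(n)^2 - 0.09*sin(n) + 0.73)^2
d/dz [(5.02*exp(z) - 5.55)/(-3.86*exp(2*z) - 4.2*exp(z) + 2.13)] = (19.3772*exp(2*z) - 42.846*exp(z) - 12.6174)*exp(z)/(14.8996*exp(4*z) + 32.424*exp(3*z) + 1.1964*exp(2*z) - 17.892*exp(z) + 4.5369)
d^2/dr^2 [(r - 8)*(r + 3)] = 2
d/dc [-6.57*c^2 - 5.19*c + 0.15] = -13.14*c - 5.19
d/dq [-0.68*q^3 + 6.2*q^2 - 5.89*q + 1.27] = -2.04*q^2 + 12.4*q - 5.89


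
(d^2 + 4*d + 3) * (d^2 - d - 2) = d^4 + 3*d^3 - 3*d^2 - 11*d - 6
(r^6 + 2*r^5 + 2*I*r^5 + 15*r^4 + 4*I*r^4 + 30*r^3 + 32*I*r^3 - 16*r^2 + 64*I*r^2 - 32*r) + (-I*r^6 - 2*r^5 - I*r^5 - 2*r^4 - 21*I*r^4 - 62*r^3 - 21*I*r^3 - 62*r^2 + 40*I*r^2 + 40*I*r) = r^6 - I*r^6 + I*r^5 + 13*r^4 - 17*I*r^4 - 32*r^3 + 11*I*r^3 - 78*r^2 + 104*I*r^2 - 32*r + 40*I*r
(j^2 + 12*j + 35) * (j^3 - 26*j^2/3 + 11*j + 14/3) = j^5 + 10*j^4/3 - 58*j^3 - 500*j^2/3 + 441*j + 490/3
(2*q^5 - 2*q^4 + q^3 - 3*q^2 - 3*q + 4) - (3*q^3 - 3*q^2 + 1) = 2*q^5 - 2*q^4 - 2*q^3 - 3*q + 3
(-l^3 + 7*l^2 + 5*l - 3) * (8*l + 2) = -8*l^4 + 54*l^3 + 54*l^2 - 14*l - 6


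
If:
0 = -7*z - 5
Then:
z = -5/7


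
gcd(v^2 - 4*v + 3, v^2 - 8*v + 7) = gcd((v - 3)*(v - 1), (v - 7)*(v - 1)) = v - 1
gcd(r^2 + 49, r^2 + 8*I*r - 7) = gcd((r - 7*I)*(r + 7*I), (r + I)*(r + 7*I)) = r + 7*I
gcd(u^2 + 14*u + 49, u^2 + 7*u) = u + 7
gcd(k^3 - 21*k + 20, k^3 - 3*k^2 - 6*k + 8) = k^2 - 5*k + 4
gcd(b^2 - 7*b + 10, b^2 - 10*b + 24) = 1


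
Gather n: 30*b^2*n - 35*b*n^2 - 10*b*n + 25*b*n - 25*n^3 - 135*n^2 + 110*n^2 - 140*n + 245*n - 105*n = -25*n^3 + n^2*(-35*b - 25) + n*(30*b^2 + 15*b)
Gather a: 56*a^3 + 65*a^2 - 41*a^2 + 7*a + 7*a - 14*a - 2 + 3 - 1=56*a^3 + 24*a^2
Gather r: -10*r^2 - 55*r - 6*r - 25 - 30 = -10*r^2 - 61*r - 55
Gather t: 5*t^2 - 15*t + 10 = 5*t^2 - 15*t + 10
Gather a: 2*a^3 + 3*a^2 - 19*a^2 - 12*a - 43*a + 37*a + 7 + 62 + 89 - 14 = 2*a^3 - 16*a^2 - 18*a + 144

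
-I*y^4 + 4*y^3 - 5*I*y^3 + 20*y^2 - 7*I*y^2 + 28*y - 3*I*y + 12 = (y + 1)*(y + 3)*(y + 4*I)*(-I*y - I)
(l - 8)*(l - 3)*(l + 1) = l^3 - 10*l^2 + 13*l + 24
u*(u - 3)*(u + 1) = u^3 - 2*u^2 - 3*u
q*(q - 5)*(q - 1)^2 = q^4 - 7*q^3 + 11*q^2 - 5*q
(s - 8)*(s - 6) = s^2 - 14*s + 48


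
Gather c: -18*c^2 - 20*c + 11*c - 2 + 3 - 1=-18*c^2 - 9*c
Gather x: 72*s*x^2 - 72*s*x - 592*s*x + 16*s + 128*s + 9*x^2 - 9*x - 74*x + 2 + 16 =144*s + x^2*(72*s + 9) + x*(-664*s - 83) + 18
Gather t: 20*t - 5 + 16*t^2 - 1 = 16*t^2 + 20*t - 6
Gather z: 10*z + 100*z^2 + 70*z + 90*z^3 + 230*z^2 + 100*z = 90*z^3 + 330*z^2 + 180*z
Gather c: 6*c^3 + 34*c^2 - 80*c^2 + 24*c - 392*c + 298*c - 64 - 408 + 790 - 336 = 6*c^3 - 46*c^2 - 70*c - 18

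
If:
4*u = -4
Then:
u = -1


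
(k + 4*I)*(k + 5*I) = k^2 + 9*I*k - 20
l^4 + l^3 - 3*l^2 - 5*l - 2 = (l - 2)*(l + 1)^3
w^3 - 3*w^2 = w^2*(w - 3)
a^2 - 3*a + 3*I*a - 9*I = (a - 3)*(a + 3*I)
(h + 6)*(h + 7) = h^2 + 13*h + 42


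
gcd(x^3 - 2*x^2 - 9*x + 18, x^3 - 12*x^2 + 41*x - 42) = x^2 - 5*x + 6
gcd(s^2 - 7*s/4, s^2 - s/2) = s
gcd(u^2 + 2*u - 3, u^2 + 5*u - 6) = u - 1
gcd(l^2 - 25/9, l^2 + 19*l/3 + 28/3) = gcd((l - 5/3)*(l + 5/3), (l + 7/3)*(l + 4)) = 1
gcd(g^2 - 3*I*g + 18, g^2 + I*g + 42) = g - 6*I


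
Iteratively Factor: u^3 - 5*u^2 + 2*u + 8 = (u - 4)*(u^2 - u - 2) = (u - 4)*(u + 1)*(u - 2)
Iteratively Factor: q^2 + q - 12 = (q - 3)*(q + 4)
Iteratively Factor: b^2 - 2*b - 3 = (b - 3)*(b + 1)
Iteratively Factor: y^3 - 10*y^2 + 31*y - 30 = (y - 2)*(y^2 - 8*y + 15) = (y - 5)*(y - 2)*(y - 3)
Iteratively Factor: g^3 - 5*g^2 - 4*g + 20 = (g + 2)*(g^2 - 7*g + 10) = (g - 2)*(g + 2)*(g - 5)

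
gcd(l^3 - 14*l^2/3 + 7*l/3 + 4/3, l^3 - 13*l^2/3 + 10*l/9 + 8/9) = l^2 - 11*l/3 - 4/3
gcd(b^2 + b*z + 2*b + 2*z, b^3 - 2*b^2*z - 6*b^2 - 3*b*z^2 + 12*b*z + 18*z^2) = b + z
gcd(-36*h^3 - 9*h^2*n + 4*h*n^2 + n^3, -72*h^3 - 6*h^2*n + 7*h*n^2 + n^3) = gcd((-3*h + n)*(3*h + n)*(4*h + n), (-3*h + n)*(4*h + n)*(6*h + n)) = 12*h^2 - h*n - n^2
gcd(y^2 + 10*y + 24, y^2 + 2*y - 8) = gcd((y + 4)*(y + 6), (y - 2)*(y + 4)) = y + 4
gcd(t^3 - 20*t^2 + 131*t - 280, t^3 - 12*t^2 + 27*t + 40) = t^2 - 13*t + 40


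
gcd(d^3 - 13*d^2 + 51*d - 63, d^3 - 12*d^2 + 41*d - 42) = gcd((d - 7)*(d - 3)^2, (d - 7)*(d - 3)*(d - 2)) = d^2 - 10*d + 21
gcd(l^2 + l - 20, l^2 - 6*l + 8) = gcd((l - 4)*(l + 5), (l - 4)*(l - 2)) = l - 4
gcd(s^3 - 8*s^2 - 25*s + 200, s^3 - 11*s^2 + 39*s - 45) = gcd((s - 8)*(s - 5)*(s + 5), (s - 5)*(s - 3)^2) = s - 5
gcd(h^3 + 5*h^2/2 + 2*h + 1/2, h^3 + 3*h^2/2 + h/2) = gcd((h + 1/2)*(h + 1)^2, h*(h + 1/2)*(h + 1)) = h^2 + 3*h/2 + 1/2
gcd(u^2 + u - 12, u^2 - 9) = u - 3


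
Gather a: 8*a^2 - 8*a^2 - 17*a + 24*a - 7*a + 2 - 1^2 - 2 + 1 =0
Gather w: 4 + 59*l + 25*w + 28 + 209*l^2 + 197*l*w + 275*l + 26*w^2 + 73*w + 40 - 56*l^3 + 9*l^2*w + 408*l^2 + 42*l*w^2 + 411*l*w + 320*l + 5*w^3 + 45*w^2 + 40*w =-56*l^3 + 617*l^2 + 654*l + 5*w^3 + w^2*(42*l + 71) + w*(9*l^2 + 608*l + 138) + 72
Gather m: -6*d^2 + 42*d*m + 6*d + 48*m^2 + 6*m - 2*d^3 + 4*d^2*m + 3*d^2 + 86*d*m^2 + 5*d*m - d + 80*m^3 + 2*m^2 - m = -2*d^3 - 3*d^2 + 5*d + 80*m^3 + m^2*(86*d + 50) + m*(4*d^2 + 47*d + 5)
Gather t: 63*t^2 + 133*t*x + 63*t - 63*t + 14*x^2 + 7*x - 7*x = 63*t^2 + 133*t*x + 14*x^2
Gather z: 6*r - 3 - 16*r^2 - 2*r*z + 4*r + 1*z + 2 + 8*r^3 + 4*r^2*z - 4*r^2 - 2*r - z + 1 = 8*r^3 - 20*r^2 + 8*r + z*(4*r^2 - 2*r)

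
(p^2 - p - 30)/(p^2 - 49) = (p^2 - p - 30)/(p^2 - 49)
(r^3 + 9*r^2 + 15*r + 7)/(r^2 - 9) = (r^3 + 9*r^2 + 15*r + 7)/(r^2 - 9)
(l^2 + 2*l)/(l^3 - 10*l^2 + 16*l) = (l + 2)/(l^2 - 10*l + 16)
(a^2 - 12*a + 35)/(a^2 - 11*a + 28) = (a - 5)/(a - 4)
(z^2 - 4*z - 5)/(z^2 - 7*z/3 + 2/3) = 3*(z^2 - 4*z - 5)/(3*z^2 - 7*z + 2)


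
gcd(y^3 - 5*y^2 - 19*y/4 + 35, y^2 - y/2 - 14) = y - 4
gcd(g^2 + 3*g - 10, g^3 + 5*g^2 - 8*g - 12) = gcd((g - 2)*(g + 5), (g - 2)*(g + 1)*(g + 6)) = g - 2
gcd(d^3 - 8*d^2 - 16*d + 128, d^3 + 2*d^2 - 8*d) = d + 4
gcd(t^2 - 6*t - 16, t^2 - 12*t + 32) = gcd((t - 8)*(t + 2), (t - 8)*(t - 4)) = t - 8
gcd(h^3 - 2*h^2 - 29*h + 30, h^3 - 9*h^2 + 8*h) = h - 1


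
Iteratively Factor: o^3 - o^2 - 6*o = (o + 2)*(o^2 - 3*o) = o*(o + 2)*(o - 3)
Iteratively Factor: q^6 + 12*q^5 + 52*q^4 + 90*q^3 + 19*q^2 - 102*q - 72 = (q + 3)*(q^5 + 9*q^4 + 25*q^3 + 15*q^2 - 26*q - 24) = (q + 3)*(q + 4)*(q^4 + 5*q^3 + 5*q^2 - 5*q - 6) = (q + 2)*(q + 3)*(q + 4)*(q^3 + 3*q^2 - q - 3) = (q - 1)*(q + 2)*(q + 3)*(q + 4)*(q^2 + 4*q + 3) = (q - 1)*(q + 1)*(q + 2)*(q + 3)*(q + 4)*(q + 3)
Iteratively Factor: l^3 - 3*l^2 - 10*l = (l - 5)*(l^2 + 2*l) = l*(l - 5)*(l + 2)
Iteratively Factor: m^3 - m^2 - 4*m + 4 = (m - 2)*(m^2 + m - 2) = (m - 2)*(m + 2)*(m - 1)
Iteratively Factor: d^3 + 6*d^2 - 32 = (d + 4)*(d^2 + 2*d - 8) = (d - 2)*(d + 4)*(d + 4)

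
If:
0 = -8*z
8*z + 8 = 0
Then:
No Solution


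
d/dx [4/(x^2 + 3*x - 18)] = 4*(-2*x - 3)/(x^2 + 3*x - 18)^2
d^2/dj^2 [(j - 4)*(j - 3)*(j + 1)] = 6*j - 12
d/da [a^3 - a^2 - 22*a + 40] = 3*a^2 - 2*a - 22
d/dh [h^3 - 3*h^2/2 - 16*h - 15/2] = 3*h^2 - 3*h - 16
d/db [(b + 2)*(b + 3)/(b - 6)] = (b^2 - 12*b - 36)/(b^2 - 12*b + 36)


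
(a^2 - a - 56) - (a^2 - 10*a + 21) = 9*a - 77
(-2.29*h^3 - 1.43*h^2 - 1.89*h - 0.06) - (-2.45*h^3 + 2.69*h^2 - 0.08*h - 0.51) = 0.16*h^3 - 4.12*h^2 - 1.81*h + 0.45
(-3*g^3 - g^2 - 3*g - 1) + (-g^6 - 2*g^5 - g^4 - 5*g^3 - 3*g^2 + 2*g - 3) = -g^6 - 2*g^5 - g^4 - 8*g^3 - 4*g^2 - g - 4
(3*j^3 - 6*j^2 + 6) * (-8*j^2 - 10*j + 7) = -24*j^5 + 18*j^4 + 81*j^3 - 90*j^2 - 60*j + 42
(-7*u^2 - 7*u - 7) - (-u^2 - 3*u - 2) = -6*u^2 - 4*u - 5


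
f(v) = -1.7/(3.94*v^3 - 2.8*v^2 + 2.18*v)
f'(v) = -1.7*(-11.82*v^2 + 5.6*v - 2.18)/(3.94*v^3 - 2.8*v^2 + 2.18*v)^2 = (20.094*v^2 - 9.52*v + 3.706)/(v^2*(3.94*v^2 - 2.8*v + 2.18)^2)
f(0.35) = -2.89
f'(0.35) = 8.18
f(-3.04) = 0.01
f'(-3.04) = 0.01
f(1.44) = -0.19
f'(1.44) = 0.38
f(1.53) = -0.16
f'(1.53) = 0.30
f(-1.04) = 0.17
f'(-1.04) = 0.37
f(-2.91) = 0.01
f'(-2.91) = 0.01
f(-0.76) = 0.34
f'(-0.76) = 0.90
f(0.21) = -4.58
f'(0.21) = 18.86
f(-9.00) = 0.00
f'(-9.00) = 0.00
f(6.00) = -0.00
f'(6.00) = 0.00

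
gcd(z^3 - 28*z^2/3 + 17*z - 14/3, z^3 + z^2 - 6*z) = z - 2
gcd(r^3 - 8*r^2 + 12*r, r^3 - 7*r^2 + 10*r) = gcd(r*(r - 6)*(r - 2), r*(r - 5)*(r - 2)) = r^2 - 2*r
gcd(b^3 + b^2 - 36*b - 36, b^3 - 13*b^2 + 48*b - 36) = b - 6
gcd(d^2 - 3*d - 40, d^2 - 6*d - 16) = d - 8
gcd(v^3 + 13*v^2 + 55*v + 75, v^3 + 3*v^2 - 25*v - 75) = v^2 + 8*v + 15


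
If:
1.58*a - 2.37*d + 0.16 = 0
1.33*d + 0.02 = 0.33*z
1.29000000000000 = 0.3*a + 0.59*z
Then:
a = 0.58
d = 0.45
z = 1.89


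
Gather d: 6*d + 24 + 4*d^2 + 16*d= 4*d^2 + 22*d + 24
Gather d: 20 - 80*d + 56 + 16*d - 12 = 64 - 64*d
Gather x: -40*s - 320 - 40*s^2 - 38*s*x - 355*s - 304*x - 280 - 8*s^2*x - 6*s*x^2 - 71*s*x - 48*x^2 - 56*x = -40*s^2 - 395*s + x^2*(-6*s - 48) + x*(-8*s^2 - 109*s - 360) - 600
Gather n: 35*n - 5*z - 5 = 35*n - 5*z - 5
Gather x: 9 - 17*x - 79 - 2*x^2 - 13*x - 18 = -2*x^2 - 30*x - 88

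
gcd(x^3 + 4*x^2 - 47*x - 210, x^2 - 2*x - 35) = x^2 - 2*x - 35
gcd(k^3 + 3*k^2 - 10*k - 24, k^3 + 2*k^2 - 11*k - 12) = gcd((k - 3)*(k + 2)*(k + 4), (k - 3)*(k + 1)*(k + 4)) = k^2 + k - 12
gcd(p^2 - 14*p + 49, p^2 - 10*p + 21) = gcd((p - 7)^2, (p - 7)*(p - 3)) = p - 7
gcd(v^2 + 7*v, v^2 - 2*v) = v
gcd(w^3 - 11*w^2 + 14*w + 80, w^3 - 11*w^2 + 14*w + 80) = w^3 - 11*w^2 + 14*w + 80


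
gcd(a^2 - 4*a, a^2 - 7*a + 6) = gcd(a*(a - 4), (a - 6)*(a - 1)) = 1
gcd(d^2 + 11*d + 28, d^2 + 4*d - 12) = 1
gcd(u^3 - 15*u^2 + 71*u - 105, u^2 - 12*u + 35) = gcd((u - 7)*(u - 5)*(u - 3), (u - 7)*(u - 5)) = u^2 - 12*u + 35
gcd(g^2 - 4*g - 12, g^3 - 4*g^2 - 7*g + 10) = g + 2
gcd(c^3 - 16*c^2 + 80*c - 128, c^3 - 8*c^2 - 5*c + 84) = c - 4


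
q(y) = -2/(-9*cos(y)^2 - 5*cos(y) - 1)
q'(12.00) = -0.16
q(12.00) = 0.17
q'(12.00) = -0.16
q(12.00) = 0.17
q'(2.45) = -1.83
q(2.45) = 0.80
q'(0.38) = 0.09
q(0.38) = 0.15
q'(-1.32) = -2.35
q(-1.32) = 0.72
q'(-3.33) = -0.21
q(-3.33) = 0.42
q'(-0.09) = -0.02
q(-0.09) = 0.13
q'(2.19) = -6.95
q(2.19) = 1.77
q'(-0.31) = -0.07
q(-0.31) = 0.14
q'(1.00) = 0.62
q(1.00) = 0.32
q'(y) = -2*(-18*sin(y)*cos(y) - 5*sin(y))/(-9*cos(y)^2 - 5*cos(y) - 1)^2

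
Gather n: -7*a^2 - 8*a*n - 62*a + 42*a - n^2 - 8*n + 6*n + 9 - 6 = -7*a^2 - 20*a - n^2 + n*(-8*a - 2) + 3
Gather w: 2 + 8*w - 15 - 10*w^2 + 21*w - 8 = -10*w^2 + 29*w - 21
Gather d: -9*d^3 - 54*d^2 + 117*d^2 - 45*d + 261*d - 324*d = -9*d^3 + 63*d^2 - 108*d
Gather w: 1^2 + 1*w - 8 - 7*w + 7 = -6*w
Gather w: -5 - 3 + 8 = 0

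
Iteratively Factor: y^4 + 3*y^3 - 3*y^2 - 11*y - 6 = (y + 3)*(y^3 - 3*y - 2) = (y - 2)*(y + 3)*(y^2 + 2*y + 1) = (y - 2)*(y + 1)*(y + 3)*(y + 1)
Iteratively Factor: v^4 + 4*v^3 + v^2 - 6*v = (v + 3)*(v^3 + v^2 - 2*v) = v*(v + 3)*(v^2 + v - 2) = v*(v + 2)*(v + 3)*(v - 1)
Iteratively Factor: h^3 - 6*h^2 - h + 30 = (h - 5)*(h^2 - h - 6) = (h - 5)*(h + 2)*(h - 3)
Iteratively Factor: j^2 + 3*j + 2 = (j + 2)*(j + 1)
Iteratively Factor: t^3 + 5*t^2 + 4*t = (t)*(t^2 + 5*t + 4) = t*(t + 4)*(t + 1)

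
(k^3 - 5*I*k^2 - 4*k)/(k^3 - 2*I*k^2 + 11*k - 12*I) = k/(k + 3*I)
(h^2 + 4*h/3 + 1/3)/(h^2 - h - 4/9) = 3*(h + 1)/(3*h - 4)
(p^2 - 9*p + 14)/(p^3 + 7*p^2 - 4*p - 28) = (p - 7)/(p^2 + 9*p + 14)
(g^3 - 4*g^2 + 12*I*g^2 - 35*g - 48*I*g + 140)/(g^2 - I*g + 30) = (g^2 + g*(-4 + 7*I) - 28*I)/(g - 6*I)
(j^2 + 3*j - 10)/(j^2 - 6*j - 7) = (-j^2 - 3*j + 10)/(-j^2 + 6*j + 7)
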